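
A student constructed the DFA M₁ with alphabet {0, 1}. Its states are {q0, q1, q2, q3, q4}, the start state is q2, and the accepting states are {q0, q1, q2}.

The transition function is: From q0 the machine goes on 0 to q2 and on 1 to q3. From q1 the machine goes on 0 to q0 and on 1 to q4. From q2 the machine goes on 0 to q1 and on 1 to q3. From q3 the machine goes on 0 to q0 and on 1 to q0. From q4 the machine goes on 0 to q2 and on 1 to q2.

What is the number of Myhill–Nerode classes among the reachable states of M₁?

P0 = {q0,q1,q2} | {q3,q4}.
The partition is now stable with 2 blocks: {q0,q1,q2} | {q3,q4}.

2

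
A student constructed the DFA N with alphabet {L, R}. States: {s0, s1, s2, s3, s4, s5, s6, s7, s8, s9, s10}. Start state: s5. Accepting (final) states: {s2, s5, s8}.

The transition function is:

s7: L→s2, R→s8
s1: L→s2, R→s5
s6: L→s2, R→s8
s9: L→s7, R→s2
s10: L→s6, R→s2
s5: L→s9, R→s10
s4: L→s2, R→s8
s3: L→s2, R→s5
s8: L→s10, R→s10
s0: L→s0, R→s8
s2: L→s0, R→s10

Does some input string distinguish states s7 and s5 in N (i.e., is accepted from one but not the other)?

First remove the unreachable states {s1,s3,s4}; 8 states remain.
Start with accepting vs non-accepting: {s2,s5,s8} | {s0,s6,s7,s9,s10}.
Refine {s0,s6,s7,s9,s10} on symbol L: members go to different blocks, giving {s0,s9,s10} and {s6,s7}.
Split {s0,s9,s10} by δ(·,L) → {s9,s10} and {s0}.
Refine {s2,s5,s8} on symbol L: members go to different blocks, giving {s5,s8} and {s2}.
No further refinement is possible. Final partition (5 blocks): {s5,s8} | {s9,s10} | {s6,s7} | {s0} | {s2}.
s7 and s5 end up in different blocks, so they are distinguishable. For instance, the string 'ε' is accepted from only s5.

Yes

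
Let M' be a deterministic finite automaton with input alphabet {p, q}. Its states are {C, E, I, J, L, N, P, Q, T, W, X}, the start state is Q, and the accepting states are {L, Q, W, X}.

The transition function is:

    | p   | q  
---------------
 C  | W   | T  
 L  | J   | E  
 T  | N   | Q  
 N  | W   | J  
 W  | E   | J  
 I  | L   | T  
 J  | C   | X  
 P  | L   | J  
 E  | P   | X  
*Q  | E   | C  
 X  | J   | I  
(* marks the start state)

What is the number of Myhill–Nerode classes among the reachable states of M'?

Start with accepting vs non-accepting: {L,Q,W,X} | {C,E,I,J,N,P,T}.
Split {C,E,I,J,N,P,T} by δ(·,p) → {C,I,N,P} and {E,J,T}.
Refine {L,Q,W,X} on symbol q: members go to different blocks, giving {Q,X} and {L,W}.
Stable partition: {Q,X} | {C,I,N,P} | {E,J,T} | {L,W} — 4 equivalence classes.

4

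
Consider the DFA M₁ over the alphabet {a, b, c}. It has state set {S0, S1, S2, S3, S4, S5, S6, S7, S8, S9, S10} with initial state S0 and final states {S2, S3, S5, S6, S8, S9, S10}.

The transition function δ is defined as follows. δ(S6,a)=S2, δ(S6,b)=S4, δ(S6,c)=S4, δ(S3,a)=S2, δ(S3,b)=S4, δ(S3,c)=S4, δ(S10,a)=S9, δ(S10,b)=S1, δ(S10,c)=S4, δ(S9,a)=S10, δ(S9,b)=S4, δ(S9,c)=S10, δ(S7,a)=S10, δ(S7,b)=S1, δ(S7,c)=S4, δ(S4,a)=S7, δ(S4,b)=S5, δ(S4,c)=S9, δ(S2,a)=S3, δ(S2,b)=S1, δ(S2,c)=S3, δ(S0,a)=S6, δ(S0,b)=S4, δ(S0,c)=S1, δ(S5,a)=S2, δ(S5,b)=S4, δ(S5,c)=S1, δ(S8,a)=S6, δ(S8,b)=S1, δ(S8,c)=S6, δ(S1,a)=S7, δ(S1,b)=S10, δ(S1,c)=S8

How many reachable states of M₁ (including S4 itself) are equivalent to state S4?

All states are reachable from the start state.
Start with accepting vs non-accepting: {S2,S3,S5,S6,S8,S9,S10} | {S0,S1,S4,S7}.
Refine {S2,S3,S5,S6,S8,S9,S10} on symbol c: members go to different blocks, giving {S3,S5,S6,S10} and {S2,S8,S9}.
Refine {S0,S1,S4,S7} on symbol a: members go to different blocks, giving {S0,S7} and {S1,S4}.
No further refinement is possible. Final partition (4 blocks): {S3,S5,S6,S10} | {S0,S7} | {S2,S8,S9} | {S1,S4}.
State S4 belongs to the block {S1,S4}, which has 2 states.

2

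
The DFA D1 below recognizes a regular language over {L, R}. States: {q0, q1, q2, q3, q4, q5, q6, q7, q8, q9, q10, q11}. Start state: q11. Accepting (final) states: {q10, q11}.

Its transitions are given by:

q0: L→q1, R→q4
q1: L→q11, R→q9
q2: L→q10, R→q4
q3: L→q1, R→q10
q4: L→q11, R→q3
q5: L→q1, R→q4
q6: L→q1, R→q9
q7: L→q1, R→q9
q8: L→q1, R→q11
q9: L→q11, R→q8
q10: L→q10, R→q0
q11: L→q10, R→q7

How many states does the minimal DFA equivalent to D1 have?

States {q2,q5,q6} cannot be reached from the start state, so discard them.
Start with accepting vs non-accepting: {q10,q11} | {q0,q1,q3,q4,q7,q8,q9}.
Refine {q0,q1,q3,q4,q7,q8,q9} on symbol L: members go to different blocks, giving {q0,q3,q7,q8} and {q1,q4,q9}.
On input R, block {q0,q3,q7,q8} splits into {q0,q7} and {q3,q8}.
On input R, block {q1,q4,q9} splits into {q4,q9} and {q1}.
The partition is now stable with 5 blocks: {q10,q11} | {q0,q7} | {q4,q9} | {q3,q8} | {q1}.

5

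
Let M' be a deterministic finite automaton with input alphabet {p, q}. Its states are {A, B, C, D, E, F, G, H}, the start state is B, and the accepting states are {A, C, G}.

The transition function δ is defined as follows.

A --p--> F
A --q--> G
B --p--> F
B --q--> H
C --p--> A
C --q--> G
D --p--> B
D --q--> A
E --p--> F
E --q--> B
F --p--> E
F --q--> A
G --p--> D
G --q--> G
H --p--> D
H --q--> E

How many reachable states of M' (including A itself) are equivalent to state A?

First remove the unreachable states {C}; 7 states remain.
P0 = {A,G} | {B,D,E,F,H}.
Refine {B,D,E,F,H} on symbol q: members go to different blocks, giving {B,E,H} and {D,F}.
No further refinement is possible. Final partition (3 blocks): {A,G} | {B,E,H} | {D,F}.
The equivalence class containing A is {A,G}, of size 2.

2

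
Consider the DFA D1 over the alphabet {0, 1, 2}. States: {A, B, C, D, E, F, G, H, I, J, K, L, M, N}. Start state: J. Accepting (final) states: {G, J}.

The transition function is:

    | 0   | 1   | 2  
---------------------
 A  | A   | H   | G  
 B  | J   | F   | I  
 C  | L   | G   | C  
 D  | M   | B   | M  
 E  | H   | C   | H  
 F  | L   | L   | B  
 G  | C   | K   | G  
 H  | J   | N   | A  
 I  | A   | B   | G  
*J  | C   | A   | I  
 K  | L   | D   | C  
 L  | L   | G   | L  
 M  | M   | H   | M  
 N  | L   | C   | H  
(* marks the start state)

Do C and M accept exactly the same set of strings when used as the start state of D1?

No

First remove the unreachable states {E}; 13 states remain.
Initial partition by acceptance: {G,J} | {A,B,C,D,F,H,I,K,L,M,N}.
Refine {G,J} on symbol 2: members go to different blocks, giving {G} and {J}.
Split {A,B,C,D,F,H,I,K,L,M,N} by δ(·,0) → {A,C,D,F,I,K,L,M,N} and {B,H}.
On input 1, block {A,C,D,F,I,K,L,M,N} splits into {A,D,I,M} and {F,K,N} and {C,L}.
Refine {A,D,I,M} on symbol 2: members go to different blocks, giving {A,I} and {D,M}.
Split {F,K,N} by δ(·,1) → {F,N} and {K}.
The partition is now stable with 8 blocks: {G} | {A,I} | {J} | {B,H} | {F,N} | {C,L} | {D,M} | {K}.
C and M end up in different blocks, so they are distinguishable. For instance, the string '1' is accepted from only C.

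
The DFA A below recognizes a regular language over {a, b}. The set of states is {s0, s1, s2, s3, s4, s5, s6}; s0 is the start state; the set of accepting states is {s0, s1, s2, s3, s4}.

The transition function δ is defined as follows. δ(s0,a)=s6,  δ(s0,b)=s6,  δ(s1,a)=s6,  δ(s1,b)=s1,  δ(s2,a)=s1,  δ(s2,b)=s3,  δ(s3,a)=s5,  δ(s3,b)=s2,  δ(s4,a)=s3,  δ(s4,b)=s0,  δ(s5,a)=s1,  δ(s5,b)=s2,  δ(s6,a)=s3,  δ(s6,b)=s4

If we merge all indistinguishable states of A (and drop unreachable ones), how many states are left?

7

Start with accepting vs non-accepting: {s0,s1,s2,s3,s4} | {s5,s6}.
Refine {s0,s1,s2,s3,s4} on symbol a: members go to different blocks, giving {s0,s1,s3} and {s2,s4}.
Split {s0,s1,s3} by δ(·,b) → {s0} and {s1} and {s3}.
Split {s5,s6} by δ(·,a) → {s5} and {s6}.
On input a, block {s2,s4} splits into {s2} and {s4}.
Stable partition: {s0} | {s5} | {s2} | {s1} | {s3} | {s6} | {s4} — 7 equivalence classes.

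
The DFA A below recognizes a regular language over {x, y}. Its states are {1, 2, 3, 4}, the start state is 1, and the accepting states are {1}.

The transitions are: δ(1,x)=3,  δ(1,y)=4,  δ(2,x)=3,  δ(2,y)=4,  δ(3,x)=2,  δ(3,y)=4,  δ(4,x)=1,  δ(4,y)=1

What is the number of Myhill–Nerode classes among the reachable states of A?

Every state is reachable, so we keep all 4.
Initial partition by acceptance: {1} | {2,3,4}.
Refine {2,3,4} on symbol x: members go to different blocks, giving {2,3} and {4}.
Stable partition: {1} | {2,3} | {4} — 3 equivalence classes.

3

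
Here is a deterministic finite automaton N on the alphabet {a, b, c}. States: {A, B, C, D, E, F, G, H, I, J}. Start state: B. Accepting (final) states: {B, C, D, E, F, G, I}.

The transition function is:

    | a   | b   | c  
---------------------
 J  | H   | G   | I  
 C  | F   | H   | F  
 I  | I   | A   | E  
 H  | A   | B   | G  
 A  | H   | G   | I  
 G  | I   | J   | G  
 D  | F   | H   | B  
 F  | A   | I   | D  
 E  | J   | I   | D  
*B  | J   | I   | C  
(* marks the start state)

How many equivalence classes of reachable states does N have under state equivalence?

6

Every state is reachable, so we keep all 10.
P0 = {B,C,D,E,F,G,I} | {A,H,J}.
Split {B,C,D,E,F,G,I} by δ(·,a) → {C,D,G,I} and {B,E,F}.
Refine {C,D,G,I} on symbol a: members go to different blocks, giving {C,D} and {G,I}.
Refine {A,H,J} on symbol b: members go to different blocks, giving {A,J} and {H}.
Split {G,I} by δ(·,c) → {G} and {I}.
The partition is now stable with 6 blocks: {C,D} | {A,J} | {B,E,F} | {G} | {H} | {I}.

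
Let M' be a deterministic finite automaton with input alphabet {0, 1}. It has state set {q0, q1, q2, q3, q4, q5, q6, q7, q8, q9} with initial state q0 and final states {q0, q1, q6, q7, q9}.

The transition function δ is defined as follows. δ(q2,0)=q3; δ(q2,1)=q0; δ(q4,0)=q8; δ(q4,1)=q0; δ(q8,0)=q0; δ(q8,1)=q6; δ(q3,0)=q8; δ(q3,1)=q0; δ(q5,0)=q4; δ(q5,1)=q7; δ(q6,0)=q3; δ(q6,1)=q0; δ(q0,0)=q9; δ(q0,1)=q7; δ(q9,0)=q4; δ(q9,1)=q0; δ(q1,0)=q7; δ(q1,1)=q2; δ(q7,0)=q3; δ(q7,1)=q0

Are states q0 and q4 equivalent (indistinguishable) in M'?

No

Reachable states from the start: {q0,q3,q4,q6,q7,q8,q9}. Unreachable: {q1,q2,q5} — drop them.
Initial partition by acceptance: {q0,q6,q7,q9} | {q3,q4,q8}.
Split {q0,q6,q7,q9} by δ(·,0) → {q6,q7,q9} and {q0}.
On input 0, block {q3,q4,q8} splits into {q3,q4} and {q8}.
The partition is now stable with 4 blocks: {q6,q7,q9} | {q3,q4} | {q0} | {q8}.
q0 and q4 end up in different blocks, so they are distinguishable. For instance, the string 'ε' is accepted from only q0.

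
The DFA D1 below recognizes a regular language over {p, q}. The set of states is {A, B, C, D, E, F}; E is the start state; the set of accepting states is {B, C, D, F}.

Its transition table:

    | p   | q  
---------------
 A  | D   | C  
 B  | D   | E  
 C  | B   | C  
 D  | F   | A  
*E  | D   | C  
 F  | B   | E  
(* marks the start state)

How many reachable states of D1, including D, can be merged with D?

Every state is reachable, so we keep all 6.
P0 = {B,C,D,F} | {A,E}.
On input q, block {B,C,D,F} splits into {B,D,F} and {C}.
Stable partition: {B,D,F} | {A,E} | {C} — 3 equivalence classes.
State D belongs to the block {B,D,F}, which has 3 states.

3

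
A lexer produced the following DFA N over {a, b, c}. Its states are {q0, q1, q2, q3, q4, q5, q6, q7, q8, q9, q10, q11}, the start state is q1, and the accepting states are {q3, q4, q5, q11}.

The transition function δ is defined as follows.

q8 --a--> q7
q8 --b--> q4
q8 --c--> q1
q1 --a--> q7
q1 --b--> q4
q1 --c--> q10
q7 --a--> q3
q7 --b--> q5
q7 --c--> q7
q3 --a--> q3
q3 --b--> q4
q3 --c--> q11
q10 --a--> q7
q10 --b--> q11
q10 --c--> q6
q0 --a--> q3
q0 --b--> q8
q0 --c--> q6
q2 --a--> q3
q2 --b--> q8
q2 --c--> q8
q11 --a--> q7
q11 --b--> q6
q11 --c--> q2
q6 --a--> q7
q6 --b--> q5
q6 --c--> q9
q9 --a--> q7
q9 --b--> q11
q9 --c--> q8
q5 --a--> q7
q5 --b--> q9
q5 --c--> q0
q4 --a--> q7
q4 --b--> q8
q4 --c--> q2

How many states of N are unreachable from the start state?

Exploring from q1, all states are eventually visited, so none are unreachable.

0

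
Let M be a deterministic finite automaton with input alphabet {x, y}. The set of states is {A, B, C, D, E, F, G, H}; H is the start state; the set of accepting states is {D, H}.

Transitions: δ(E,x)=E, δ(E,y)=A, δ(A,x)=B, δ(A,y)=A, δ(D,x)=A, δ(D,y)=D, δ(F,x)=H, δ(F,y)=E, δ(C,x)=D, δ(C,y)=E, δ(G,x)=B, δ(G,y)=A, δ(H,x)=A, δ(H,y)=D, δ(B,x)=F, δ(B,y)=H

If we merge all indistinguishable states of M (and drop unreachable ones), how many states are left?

Reachable states from the start: {A,B,D,E,F,H}. Unreachable: {C,G} — drop them.
Start with accepting vs non-accepting: {D,H} | {A,B,E,F}.
On input x, block {A,B,E,F} splits into {A,B,E} and {F}.
On input x, block {A,B,E} splits into {A,E} and {B}.
On input x, block {A,E} splits into {A} and {E}.
Stable partition: {D,H} | {A} | {F} | {B} | {E} — 5 equivalence classes.

5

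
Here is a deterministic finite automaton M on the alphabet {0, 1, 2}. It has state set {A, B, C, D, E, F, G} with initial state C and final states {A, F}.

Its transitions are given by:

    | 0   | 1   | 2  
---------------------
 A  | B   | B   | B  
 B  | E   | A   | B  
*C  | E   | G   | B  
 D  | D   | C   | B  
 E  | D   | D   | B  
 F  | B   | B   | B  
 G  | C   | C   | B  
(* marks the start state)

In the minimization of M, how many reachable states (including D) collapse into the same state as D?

First remove the unreachable states {F}; 6 states remain.
Start with accepting vs non-accepting: {A} | {B,C,D,E,G}.
On input 1, block {B,C,D,E,G} splits into {C,D,E,G} and {B}.
No further refinement is possible. Final partition (3 blocks): {A} | {C,D,E,G} | {B}.
State D belongs to the block {C,D,E,G}, which has 4 states.

4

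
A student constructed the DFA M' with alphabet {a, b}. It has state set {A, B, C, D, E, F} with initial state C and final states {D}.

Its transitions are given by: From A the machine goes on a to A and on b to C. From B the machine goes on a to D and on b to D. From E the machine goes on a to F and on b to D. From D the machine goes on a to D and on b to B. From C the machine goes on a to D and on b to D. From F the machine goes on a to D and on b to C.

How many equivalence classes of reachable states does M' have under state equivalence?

2

States {A,E,F} cannot be reached from the start state, so discard them.
Start with accepting vs non-accepting: {D} | {B,C}.
Stable partition: {D} | {B,C} — 2 equivalence classes.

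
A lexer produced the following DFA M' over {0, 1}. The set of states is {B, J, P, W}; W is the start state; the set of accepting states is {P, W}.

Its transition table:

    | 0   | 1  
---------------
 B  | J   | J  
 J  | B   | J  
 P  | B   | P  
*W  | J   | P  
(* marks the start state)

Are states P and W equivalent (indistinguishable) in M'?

Yes

Every state is reachable, so we keep all 4.
Initial partition by acceptance: {P,W} | {B,J}.
No further refinement is possible. Final partition (2 blocks): {P,W} | {B,J}.
P and W lie in the same block of the stable partition, so they are equivalent — no string distinguishes them.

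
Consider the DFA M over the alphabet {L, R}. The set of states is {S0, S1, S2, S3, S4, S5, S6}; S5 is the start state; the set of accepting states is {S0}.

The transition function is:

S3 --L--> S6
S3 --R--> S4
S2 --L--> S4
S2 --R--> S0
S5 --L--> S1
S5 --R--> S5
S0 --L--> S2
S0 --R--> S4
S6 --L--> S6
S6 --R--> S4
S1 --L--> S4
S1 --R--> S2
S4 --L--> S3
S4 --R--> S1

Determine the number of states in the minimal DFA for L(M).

6

Every state is reachable, so we keep all 7.
Initial partition by acceptance: {S0} | {S1,S2,S3,S4,S5,S6}.
On input R, block {S1,S2,S3,S4,S5,S6} splits into {S1,S3,S4,S5,S6} and {S2}.
On input R, block {S1,S3,S4,S5,S6} splits into {S3,S4,S5,S6} and {S1}.
Split {S3,S4,S5,S6} by δ(·,L) → {S3,S4,S6} and {S5}.
On input R, block {S3,S4,S6} splits into {S3,S6} and {S4}.
No further refinement is possible. Final partition (6 blocks): {S0} | {S3,S6} | {S2} | {S1} | {S5} | {S4}.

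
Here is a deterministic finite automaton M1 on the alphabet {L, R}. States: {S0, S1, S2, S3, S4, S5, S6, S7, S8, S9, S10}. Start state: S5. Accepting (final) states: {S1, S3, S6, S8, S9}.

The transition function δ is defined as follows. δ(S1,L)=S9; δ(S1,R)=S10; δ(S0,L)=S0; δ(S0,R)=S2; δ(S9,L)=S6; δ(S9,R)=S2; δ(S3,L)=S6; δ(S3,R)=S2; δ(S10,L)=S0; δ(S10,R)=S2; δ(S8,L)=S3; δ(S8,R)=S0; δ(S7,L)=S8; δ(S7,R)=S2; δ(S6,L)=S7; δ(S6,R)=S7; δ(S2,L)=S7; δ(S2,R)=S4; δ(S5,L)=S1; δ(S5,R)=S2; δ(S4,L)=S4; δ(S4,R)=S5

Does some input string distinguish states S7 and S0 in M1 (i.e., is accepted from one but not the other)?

Yes

All states are reachable from the start state.
Initial partition by acceptance: {S1,S3,S6,S8,S9} | {S0,S2,S4,S5,S7,S10}.
Refine {S1,S3,S6,S8,S9} on symbol L: members go to different blocks, giving {S1,S3,S8,S9} and {S6}.
On input L, block {S1,S3,S8,S9} splits into {S1,S8} and {S3,S9}.
Split {S0,S2,S4,S5,S7,S10} by δ(·,L) → {S0,S2,S4,S10} and {S5,S7}.
On input L, block {S0,S2,S4,S10} splits into {S0,S4,S10} and {S2}.
Split {S0,S4,S10} by δ(·,R) → {S0,S10} and {S4}.
Stable partition: {S1,S8} | {S0,S10} | {S6} | {S3,S9} | {S5,S7} | {S2} | {S4} — 7 equivalence classes.
S7 and S0 end up in different blocks, so they are distinguishable. For instance, the string 'L' is accepted from only S7.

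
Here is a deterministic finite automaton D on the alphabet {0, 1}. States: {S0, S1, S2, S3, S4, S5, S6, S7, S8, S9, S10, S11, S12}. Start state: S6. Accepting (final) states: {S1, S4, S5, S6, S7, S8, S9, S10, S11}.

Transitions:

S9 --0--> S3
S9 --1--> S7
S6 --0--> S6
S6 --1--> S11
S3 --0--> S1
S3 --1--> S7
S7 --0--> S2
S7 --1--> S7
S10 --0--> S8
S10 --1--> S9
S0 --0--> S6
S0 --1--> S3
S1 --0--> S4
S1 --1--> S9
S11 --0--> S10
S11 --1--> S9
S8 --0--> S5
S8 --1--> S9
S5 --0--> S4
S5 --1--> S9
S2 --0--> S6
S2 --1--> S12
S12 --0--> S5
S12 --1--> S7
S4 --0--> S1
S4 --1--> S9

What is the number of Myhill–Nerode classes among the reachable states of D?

States {S0} cannot be reached from the start state, so discard them.
Start with accepting vs non-accepting: {S1,S4,S5,S6,S7,S8,S9,S10,S11} | {S2,S3,S12}.
On input 0, block {S1,S4,S5,S6,S7,S8,S9,S10,S11} splits into {S1,S4,S5,S6,S8,S10,S11} and {S7,S9}.
Refine {S1,S4,S5,S6,S8,S10,S11} on symbol 1: members go to different blocks, giving {S1,S4,S5,S8,S10,S11} and {S6}.
Refine {S2,S3,S12} on symbol 0: members go to different blocks, giving {S3,S12} and {S2}.
Refine {S7,S9} on symbol 0: members go to different blocks, giving {S7} and {S9}.
The partition is now stable with 6 blocks: {S1,S4,S5,S8,S10,S11} | {S3,S12} | {S7} | {S6} | {S2} | {S9}.

6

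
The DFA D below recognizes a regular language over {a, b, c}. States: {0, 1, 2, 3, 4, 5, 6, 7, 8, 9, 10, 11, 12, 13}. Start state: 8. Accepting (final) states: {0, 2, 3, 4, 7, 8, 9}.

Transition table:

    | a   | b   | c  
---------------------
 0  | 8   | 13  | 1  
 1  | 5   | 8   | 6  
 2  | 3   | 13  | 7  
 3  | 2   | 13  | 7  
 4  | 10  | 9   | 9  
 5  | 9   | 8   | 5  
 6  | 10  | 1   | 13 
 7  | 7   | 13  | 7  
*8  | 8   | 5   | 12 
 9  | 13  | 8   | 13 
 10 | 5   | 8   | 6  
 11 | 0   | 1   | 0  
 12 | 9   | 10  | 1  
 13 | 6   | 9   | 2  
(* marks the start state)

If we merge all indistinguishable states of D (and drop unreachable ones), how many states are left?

First remove the unreachable states {0,4,11}; 11 states remain.
P0 = {2,3,7,8,9} | {1,5,6,10,12,13}.
On input a, block {2,3,7,8,9} splits into {2,3,7,8} and {9}.
On input c, block {2,3,7,8} splits into {2,3,7} and {8}.
Split {1,5,6,10,12,13} by δ(·,a) → {1,6,10,13} and {5,12}.
Refine {1,6,10,13} on symbol a: members go to different blocks, giving {1,10} and {6,13}.
Refine {5,12} on symbol b: members go to different blocks, giving {5} and {12}.
Refine {6,13} on symbol a: members go to different blocks, giving {6} and {13}.
No further refinement is possible. Final partition (8 blocks): {2,3,7} | {1,10} | {9} | {8} | {5} | {6} | {12} | {13}.

8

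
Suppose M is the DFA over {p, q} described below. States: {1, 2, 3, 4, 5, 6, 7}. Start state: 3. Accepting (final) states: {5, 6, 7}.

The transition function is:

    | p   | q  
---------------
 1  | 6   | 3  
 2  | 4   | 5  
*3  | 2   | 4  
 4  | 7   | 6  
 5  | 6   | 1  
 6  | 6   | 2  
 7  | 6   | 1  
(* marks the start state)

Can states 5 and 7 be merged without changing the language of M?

All states are reachable from the start state.
P0 = {5,6,7} | {1,2,3,4}.
Split {1,2,3,4} by δ(·,p) → {1,4} and {2,3}.
Refine {5,6,7} on symbol q: members go to different blocks, giving {5,7} and {6}.
On input p, block {1,4} splits into {1} and {4}.
Refine {2,3} on symbol p: members go to different blocks, giving {2} and {3}.
The partition is now stable with 6 blocks: {5,7} | {1} | {2} | {6} | {4} | {3}.
5 and 7 lie in the same block of the stable partition, so they are equivalent — no string distinguishes them.

Yes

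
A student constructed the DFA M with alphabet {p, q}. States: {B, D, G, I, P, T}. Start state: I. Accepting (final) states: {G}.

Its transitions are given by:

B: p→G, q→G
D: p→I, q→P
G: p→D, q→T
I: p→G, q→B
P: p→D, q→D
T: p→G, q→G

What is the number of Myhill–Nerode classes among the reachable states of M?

5

P0 = {G} | {B,D,I,P,T}.
On input p, block {B,D,I,P,T} splits into {B,I,T} and {D,P}.
Split {B,I,T} by δ(·,q) → {B,T} and {I}.
Split {D,P} by δ(·,p) → {P} and {D}.
Stable partition: {G} | {B,T} | {P} | {I} | {D} — 5 equivalence classes.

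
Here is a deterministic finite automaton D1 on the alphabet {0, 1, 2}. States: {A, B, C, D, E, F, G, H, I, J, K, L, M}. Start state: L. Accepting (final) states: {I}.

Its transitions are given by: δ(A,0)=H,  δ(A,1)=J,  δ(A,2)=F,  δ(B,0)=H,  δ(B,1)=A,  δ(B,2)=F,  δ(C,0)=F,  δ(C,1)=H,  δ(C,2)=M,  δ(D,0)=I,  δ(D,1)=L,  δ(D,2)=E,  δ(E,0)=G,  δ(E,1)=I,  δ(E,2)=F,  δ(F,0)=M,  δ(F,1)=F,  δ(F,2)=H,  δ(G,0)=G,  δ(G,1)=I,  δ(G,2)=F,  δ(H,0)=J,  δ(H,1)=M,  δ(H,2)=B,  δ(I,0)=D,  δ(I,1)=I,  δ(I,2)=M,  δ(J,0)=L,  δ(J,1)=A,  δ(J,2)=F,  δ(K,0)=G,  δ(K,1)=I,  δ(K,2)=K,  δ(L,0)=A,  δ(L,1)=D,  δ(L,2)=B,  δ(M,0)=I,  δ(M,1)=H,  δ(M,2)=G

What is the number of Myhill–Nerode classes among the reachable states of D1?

First remove the unreachable states {C,K}; 11 states remain.
Start with accepting vs non-accepting: {I} | {A,B,D,E,F,G,H,J,L,M}.
Split {A,B,D,E,F,G,H,J,L,M} by δ(·,0) → {A,B,E,F,G,H,J,L} and {D,M}.
On input 0, block {A,B,E,F,G,H,J,L} splits into {A,B,E,G,H,J,L} and {F}.
On input 1, block {A,B,E,G,H,J,L} splits into {A,B,J} and {E,G} and {H,L}.
The partition is now stable with 6 blocks: {I} | {A,B,J} | {D,M} | {F} | {E,G} | {H,L}.

6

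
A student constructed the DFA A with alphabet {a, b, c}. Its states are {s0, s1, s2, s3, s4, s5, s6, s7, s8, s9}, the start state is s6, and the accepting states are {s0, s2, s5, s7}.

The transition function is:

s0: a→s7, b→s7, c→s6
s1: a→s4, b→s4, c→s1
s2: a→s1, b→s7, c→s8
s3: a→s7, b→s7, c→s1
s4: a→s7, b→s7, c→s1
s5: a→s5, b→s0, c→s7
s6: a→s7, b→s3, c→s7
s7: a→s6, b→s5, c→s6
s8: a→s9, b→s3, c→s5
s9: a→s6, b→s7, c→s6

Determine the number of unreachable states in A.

Starting at s6 and following transitions, the reachable set is {s0, s1, s3, s4, s5, s6, s7}. That leaves s2, s8, s9 unreachable — 3 in total.

3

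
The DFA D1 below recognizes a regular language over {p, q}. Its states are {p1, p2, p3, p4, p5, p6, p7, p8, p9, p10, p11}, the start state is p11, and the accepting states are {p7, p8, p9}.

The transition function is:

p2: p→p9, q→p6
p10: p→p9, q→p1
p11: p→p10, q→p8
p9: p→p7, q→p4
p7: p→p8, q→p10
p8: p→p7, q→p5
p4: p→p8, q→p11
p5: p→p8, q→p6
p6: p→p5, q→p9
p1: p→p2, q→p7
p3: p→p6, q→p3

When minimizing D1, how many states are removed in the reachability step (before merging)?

1

No path from p11 leads to p3; the other 10 states are all reachable.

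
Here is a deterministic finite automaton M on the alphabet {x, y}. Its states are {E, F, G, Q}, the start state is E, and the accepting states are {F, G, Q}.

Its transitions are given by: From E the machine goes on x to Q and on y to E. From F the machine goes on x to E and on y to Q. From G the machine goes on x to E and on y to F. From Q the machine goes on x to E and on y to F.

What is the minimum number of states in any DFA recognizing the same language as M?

2

First remove the unreachable states {G}; 3 states remain.
Initial partition by acceptance: {F,Q} | {E}.
No further refinement is possible. Final partition (2 blocks): {F,Q} | {E}.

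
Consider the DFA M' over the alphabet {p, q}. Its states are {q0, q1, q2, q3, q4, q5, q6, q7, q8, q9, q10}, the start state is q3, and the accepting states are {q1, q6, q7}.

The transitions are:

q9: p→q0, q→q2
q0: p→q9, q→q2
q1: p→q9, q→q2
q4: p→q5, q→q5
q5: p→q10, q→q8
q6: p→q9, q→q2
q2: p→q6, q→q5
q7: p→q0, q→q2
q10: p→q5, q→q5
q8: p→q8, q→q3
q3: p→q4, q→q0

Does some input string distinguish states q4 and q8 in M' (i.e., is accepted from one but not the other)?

Yes

Reachable states from the start: {q0,q2,q3,q4,q5,q6,q8,q9,q10}. Unreachable: {q1,q7} — drop them.
Initial partition by acceptance: {q6} | {q0,q2,q3,q4,q5,q8,q9,q10}.
Refine {q0,q2,q3,q4,q5,q8,q9,q10} on symbol p: members go to different blocks, giving {q0,q3,q4,q5,q8,q9,q10} and {q2}.
Refine {q0,q3,q4,q5,q8,q9,q10} on symbol q: members go to different blocks, giving {q3,q4,q5,q8,q10} and {q0,q9}.
Refine {q3,q4,q5,q8,q10} on symbol q: members go to different blocks, giving {q4,q5,q8,q10} and {q3}.
Split {q4,q5,q8,q10} by δ(·,q) → {q4,q5,q10} and {q8}.
On input q, block {q4,q5,q10} splits into {q4,q10} and {q5}.
The partition is now stable with 7 blocks: {q6} | {q4,q10} | {q2} | {q0,q9} | {q3} | {q8} | {q5}.
q4 and q8 end up in different blocks, so they are distinguishable. For instance, the string 'qqqp' is accepted from only q8.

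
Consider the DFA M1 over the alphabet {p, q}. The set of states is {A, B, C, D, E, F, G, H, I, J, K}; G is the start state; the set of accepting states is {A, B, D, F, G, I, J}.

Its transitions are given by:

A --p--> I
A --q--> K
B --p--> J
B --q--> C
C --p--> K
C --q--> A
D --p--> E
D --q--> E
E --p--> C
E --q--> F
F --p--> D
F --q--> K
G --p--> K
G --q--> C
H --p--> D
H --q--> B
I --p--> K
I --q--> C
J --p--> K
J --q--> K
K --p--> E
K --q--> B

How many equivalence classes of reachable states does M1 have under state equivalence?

States {H} cannot be reached from the start state, so discard them.
Initial partition by acceptance: {A,B,D,F,G,I,J} | {C,E,K}.
Split {A,B,D,F,G,I,J} by δ(·,p) → {D,G,I,J} and {A,B,F}.
Stable partition: {D,G,I,J} | {C,E,K} | {A,B,F} — 3 equivalence classes.

3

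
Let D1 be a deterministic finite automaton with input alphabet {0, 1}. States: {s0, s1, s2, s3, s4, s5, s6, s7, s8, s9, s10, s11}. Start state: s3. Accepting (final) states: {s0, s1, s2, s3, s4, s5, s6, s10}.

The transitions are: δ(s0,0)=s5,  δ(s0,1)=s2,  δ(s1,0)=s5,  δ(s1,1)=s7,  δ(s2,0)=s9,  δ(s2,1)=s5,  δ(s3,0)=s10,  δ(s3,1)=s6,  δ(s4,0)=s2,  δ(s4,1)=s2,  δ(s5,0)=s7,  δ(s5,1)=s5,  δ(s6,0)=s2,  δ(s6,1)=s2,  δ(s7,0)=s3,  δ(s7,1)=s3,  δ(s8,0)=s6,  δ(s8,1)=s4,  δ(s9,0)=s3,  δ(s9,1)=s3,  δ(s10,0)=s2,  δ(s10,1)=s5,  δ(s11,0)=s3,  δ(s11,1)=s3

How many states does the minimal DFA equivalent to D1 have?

States {s0,s1,s4,s8,s11} cannot be reached from the start state, so discard them.
Initial partition by acceptance: {s2,s3,s5,s6,s10} | {s7,s9}.
On input 0, block {s2,s3,s5,s6,s10} splits into {s3,s6,s10} and {s2,s5}.
Refine {s3,s6,s10} on symbol 0: members go to different blocks, giving {s6,s10} and {s3}.
No further refinement is possible. Final partition (4 blocks): {s6,s10} | {s7,s9} | {s2,s5} | {s3}.

4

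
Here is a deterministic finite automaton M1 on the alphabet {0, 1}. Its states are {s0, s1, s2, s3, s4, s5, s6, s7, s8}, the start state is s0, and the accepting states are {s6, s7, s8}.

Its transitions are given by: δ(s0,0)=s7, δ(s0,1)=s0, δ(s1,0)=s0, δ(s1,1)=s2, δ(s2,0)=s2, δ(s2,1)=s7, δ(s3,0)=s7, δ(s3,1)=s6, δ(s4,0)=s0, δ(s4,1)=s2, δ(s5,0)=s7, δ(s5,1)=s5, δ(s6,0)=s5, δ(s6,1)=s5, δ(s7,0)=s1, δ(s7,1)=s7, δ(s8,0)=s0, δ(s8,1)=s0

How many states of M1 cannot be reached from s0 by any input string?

Starting at s0 and following transitions, the reachable set is {s0, s1, s2, s7}. That leaves s3, s4, s5, s6, s8 unreachable — 5 in total.

5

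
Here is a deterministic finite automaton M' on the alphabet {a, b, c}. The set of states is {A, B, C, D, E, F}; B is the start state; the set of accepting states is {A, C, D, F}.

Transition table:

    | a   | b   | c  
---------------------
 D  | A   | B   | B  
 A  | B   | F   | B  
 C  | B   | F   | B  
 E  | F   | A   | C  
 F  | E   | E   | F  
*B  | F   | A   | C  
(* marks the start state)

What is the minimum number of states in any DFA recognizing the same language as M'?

3

Reachable states from the start: {A,B,C,E,F}. Unreachable: {D} — drop them.
Initial partition by acceptance: {A,C,F} | {B,E}.
On input b, block {A,C,F} splits into {A,C} and {F}.
Stable partition: {A,C} | {B,E} | {F} — 3 equivalence classes.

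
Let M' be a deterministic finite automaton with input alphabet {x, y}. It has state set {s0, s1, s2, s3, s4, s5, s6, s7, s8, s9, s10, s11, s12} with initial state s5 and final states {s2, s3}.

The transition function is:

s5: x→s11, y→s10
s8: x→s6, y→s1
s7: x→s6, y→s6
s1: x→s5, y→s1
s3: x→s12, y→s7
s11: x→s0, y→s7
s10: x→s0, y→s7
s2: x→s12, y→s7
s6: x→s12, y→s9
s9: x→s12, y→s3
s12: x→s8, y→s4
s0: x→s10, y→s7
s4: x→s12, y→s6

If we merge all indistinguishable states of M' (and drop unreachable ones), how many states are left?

10

States {s2} cannot be reached from the start state, so discard them.
Start with accepting vs non-accepting: {s3} | {s0,s1,s4,s5,s6,s7,s8,s9,s10,s11,s12}.
Refine {s0,s1,s4,s5,s6,s7,s8,s9,s10,s11,s12} on symbol y: members go to different blocks, giving {s0,s1,s4,s5,s6,s7,s8,s10,s11,s12} and {s9}.
Split {s0,s1,s4,s5,s6,s7,s8,s10,s11,s12} by δ(·,y) → {s0,s1,s4,s5,s7,s8,s10,s11,s12} and {s6}.
Refine {s0,s1,s4,s5,s7,s8,s10,s11,s12} on symbol x: members go to different blocks, giving {s0,s1,s4,s5,s10,s11,s12} and {s7,s8}.
Split {s0,s1,s4,s5,s10,s11,s12} by δ(·,x) → {s0,s1,s4,s5,s10,s11} and {s12}.
On input x, block {s0,s1,s4,s5,s10,s11} splits into {s0,s1,s5,s10,s11} and {s4}.
On input y, block {s0,s1,s5,s10,s11} splits into {s0,s10,s11} and {s1,s5}.
On input y, block {s7,s8} splits into {s7} and {s8}.
Refine {s1,s5} on symbol x: members go to different blocks, giving {s1} and {s5}.
No further refinement is possible. Final partition (10 blocks): {s3} | {s0,s10,s11} | {s9} | {s6} | {s7} | {s12} | {s4} | {s1} | {s8} | {s5}.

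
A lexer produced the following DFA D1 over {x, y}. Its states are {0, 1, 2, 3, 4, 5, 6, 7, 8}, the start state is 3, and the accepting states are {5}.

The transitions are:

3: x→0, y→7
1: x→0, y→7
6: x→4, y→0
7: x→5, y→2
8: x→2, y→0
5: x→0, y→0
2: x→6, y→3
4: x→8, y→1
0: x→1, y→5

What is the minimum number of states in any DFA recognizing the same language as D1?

Every state is reachable, so we keep all 9.
Initial partition by acceptance: {5} | {0,1,2,3,4,6,7,8}.
Split {0,1,2,3,4,6,7,8} by δ(·,x) → {0,1,2,3,4,6,8} and {7}.
Split {0,1,2,3,4,6,8} by δ(·,y) → {2,4,6,8} and {1,3} and {0}.
Refine {2,4,6,8} on symbol y: members go to different blocks, giving {2,4} and {6,8}.
Stable partition: {5} | {2,4} | {7} | {1,3} | {0} | {6,8} — 6 equivalence classes.

6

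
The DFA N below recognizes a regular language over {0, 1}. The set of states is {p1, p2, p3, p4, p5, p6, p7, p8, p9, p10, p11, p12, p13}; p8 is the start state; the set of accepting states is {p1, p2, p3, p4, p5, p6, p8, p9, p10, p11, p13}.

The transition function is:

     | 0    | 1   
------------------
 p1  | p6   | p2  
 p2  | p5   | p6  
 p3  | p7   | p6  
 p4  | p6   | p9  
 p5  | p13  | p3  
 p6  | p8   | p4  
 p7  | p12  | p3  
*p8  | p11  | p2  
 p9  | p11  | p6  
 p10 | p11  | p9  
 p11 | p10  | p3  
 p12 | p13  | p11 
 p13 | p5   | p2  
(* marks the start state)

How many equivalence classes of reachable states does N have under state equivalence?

8

First remove the unreachable states {p1}; 12 states remain.
Initial partition by acceptance: {p2,p3,p4,p5,p6,p8,p9,p10,p11,p13} | {p7,p12}.
On input 0, block {p2,p3,p4,p5,p6,p8,p9,p10,p11,p13} splits into {p2,p4,p5,p6,p8,p9,p10,p11,p13} and {p3}.
On input 1, block {p2,p4,p5,p6,p8,p9,p10,p11,p13} splits into {p2,p4,p6,p8,p9,p10,p13} and {p5,p11}.
Split {p2,p4,p6,p8,p9,p10,p13} by δ(·,0) → {p2,p8,p9,p10,p13} and {p4,p6}.
On input 1, block {p2,p8,p9,p10,p13} splits into {p8,p10,p13} and {p2,p9}.
Refine {p7,p12} on symbol 0: members go to different blocks, giving {p7} and {p12}.
Refine {p4,p6} on symbol 0: members go to different blocks, giving {p4} and {p6}.
The partition is now stable with 8 blocks: {p8,p10,p13} | {p7} | {p3} | {p5,p11} | {p4} | {p2,p9} | {p12} | {p6}.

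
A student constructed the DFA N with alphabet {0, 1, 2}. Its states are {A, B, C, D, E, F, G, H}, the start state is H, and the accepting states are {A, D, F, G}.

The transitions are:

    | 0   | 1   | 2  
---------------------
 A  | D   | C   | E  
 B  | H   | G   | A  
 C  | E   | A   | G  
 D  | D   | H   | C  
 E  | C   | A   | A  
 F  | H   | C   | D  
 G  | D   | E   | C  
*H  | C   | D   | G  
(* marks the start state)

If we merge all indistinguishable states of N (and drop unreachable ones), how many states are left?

2

First remove the unreachable states {B,F}; 6 states remain.
Initial partition by acceptance: {A,D,G} | {C,E,H}.
The partition is now stable with 2 blocks: {A,D,G} | {C,E,H}.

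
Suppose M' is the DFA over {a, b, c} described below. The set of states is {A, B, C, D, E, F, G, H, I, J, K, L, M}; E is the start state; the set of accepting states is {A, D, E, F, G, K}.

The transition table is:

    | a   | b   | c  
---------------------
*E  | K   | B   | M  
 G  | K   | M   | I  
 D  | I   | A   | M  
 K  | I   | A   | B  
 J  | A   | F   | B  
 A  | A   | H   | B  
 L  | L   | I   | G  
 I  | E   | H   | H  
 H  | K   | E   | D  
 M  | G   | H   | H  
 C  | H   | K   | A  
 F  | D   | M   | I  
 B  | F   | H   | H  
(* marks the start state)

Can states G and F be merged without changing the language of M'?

States {C,J,L} cannot be reached from the start state, so discard them.
Start with accepting vs non-accepting: {A,D,E,F,G,K} | {B,H,I,M}.
On input a, block {A,D,E,F,G,K} splits into {A,E,F,G} and {D,K}.
Split {A,E,F,G} by δ(·,a) → {E,F,G} and {A}.
Refine {B,H,I,M} on symbol a: members go to different blocks, giving {B,I,M} and {H}.
The partition is now stable with 5 blocks: {E,F,G} | {B,I,M} | {D,K} | {A} | {H}.
G and F lie in the same block of the stable partition, so they are equivalent — no string distinguishes them.

Yes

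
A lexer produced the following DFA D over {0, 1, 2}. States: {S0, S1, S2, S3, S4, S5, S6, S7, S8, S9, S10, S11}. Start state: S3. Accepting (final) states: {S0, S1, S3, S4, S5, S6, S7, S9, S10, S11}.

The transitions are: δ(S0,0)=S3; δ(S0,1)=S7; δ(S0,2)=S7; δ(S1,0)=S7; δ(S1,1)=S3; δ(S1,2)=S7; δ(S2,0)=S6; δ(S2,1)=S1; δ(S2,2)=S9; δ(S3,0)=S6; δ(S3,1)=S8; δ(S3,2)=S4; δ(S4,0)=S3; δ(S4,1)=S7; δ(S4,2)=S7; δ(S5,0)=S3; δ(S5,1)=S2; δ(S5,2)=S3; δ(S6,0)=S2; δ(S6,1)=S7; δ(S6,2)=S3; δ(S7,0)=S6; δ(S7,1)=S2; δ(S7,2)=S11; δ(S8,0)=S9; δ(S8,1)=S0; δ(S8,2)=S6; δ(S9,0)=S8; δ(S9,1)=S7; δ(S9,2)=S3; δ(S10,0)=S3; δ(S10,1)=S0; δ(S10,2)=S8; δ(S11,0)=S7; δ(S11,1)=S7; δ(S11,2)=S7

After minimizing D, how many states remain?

4

First remove the unreachable states {S5,S10}; 10 states remain.
Initial partition by acceptance: {S0,S1,S3,S4,S6,S7,S9,S11} | {S2,S8}.
Split {S0,S1,S3,S4,S6,S7,S9,S11} by δ(·,0) → {S0,S1,S3,S4,S7,S11} and {S6,S9}.
On input 0, block {S0,S1,S3,S4,S7,S11} splits into {S0,S1,S4,S11} and {S3,S7}.
No further refinement is possible. Final partition (4 blocks): {S0,S1,S4,S11} | {S2,S8} | {S6,S9} | {S3,S7}.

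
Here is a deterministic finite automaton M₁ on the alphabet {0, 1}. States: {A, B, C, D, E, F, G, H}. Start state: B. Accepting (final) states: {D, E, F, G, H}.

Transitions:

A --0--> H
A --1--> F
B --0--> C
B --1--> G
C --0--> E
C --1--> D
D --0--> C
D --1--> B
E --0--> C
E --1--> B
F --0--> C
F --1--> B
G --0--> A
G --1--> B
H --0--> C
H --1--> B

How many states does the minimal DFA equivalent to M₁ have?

3

Initial partition by acceptance: {D,E,F,G,H} | {A,B,C}.
On input 0, block {A,B,C} splits into {A,C} and {B}.
The partition is now stable with 3 blocks: {D,E,F,G,H} | {A,C} | {B}.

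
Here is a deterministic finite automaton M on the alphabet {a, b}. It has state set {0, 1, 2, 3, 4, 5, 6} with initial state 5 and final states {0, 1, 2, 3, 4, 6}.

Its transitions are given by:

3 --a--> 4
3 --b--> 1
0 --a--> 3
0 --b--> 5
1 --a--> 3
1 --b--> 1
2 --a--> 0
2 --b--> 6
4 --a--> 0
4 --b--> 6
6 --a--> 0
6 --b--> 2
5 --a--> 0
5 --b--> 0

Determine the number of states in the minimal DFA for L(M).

Every state is reachable, so we keep all 7.
Start with accepting vs non-accepting: {0,1,2,3,4,6} | {5}.
Refine {0,1,2,3,4,6} on symbol b: members go to different blocks, giving {1,2,3,4,6} and {0}.
Refine {1,2,3,4,6} on symbol a: members go to different blocks, giving {2,4,6} and {1,3}.
Refine {1,3} on symbol a: members go to different blocks, giving {1} and {3}.
Stable partition: {2,4,6} | {5} | {0} | {1} | {3} — 5 equivalence classes.

5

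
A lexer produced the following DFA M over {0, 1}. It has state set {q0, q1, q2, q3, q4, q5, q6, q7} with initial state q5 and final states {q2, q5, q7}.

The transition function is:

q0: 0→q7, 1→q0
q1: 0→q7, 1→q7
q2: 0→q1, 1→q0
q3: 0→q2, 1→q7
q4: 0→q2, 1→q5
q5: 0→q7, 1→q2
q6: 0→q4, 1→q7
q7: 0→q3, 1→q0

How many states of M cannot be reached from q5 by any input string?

2

BFS from q5 reaches {q0, q1, q2, q3, q5, q7}; the 2 state(s) q4, q6 are never visited.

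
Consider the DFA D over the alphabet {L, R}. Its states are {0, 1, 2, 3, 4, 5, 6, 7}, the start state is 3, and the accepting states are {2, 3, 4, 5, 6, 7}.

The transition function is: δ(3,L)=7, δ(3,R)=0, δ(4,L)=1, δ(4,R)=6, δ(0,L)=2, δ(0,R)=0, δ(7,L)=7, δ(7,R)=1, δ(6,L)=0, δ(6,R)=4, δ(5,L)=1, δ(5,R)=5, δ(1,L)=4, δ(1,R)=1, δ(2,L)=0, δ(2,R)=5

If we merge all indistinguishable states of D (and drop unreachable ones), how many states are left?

3

P0 = {2,3,4,5,6,7} | {0,1}.
Split {2,3,4,5,6,7} by δ(·,L) → {2,4,5,6} and {3,7}.
Stable partition: {2,4,5,6} | {0,1} | {3,7} — 3 equivalence classes.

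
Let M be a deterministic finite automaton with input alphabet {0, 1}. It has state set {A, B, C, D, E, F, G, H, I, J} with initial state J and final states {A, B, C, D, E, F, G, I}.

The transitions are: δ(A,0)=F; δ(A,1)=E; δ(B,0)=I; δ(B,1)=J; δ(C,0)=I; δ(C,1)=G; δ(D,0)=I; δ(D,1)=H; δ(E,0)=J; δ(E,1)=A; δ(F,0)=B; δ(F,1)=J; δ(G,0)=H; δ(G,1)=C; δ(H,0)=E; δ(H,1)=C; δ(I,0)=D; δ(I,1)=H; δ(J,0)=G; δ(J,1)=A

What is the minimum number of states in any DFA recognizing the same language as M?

P0 = {A,B,C,D,E,F,G,I} | {H,J}.
Refine {A,B,C,D,E,F,G,I} on symbol 0: members go to different blocks, giving {A,B,C,D,F,I} and {E,G}.
On input 1, block {A,B,C,D,F,I} splits into {B,D,F,I} and {A,C}.
The partition is now stable with 4 blocks: {B,D,F,I} | {H,J} | {E,G} | {A,C}.

4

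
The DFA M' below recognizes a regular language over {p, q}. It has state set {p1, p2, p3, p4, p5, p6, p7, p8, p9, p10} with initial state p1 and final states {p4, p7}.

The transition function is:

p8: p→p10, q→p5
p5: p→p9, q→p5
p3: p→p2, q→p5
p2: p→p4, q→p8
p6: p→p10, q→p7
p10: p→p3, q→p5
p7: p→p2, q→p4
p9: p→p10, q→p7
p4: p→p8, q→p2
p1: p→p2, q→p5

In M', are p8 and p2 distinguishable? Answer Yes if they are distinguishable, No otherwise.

Yes

States {p6} cannot be reached from the start state, so discard them.
P0 = {p4,p7} | {p1,p2,p3,p5,p8,p9,p10}.
Split {p4,p7} by δ(·,q) → {p4} and {p7}.
On input p, block {p1,p2,p3,p5,p8,p9,p10} splits into {p1,p3,p5,p8,p9,p10} and {p2}.
On input p, block {p1,p3,p5,p8,p9,p10} splits into {p5,p8,p9,p10} and {p1,p3}.
On input p, block {p5,p8,p9,p10} splits into {p5,p8,p9} and {p10}.
On input p, block {p5,p8,p9} splits into {p8,p9} and {p5}.
Refine {p8,p9} on symbol q: members go to different blocks, giving {p8} and {p9}.
Stable partition: {p4} | {p8} | {p7} | {p2} | {p1,p3} | {p10} | {p5} | {p9} — 8 equivalence classes.
p8 and p2 end up in different blocks, so they are distinguishable. For instance, the string 'p' is accepted from only p2.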